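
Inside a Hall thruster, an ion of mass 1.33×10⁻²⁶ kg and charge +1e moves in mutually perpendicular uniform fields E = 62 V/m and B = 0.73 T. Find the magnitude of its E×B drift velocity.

v_d ≈ 85 m/s

In crossed fields the guiding centre drifts at v_d = |E×B|/B² = E/B, independent of charge and mass.
v_d = 62/0.73 = 85 m/s.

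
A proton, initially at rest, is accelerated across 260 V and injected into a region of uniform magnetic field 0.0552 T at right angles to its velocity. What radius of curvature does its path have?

Acceleration: |q|V = ½mv² ⇒ v = √(2|q|V/m) = √(2·1.602×10⁻¹⁹·260/1.673×10⁻²⁷) ≈ 2.231×10⁵ m/s.
In the field: r = mv/(|q|B) = (1.673×10⁻²⁷)(2.231×10⁵)/((1.602×10⁻¹⁹)(0.0552)) ≈ 0.0422 m.

r ≈ 0.0422 m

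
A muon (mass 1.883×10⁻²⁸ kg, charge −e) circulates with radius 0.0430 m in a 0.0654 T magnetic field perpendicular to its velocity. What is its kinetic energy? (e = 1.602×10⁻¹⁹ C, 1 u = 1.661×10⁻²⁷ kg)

v = |q|Br/m, then KE = ½mv² = (qBr)²/(2m).
v = (1.602×10⁻¹⁹)(0.0654)(0.0430)/1.883×10⁻²⁸ ≈ 2.393×10⁶ m/s.
KE = ½(1.883×10⁻²⁸)(2.393×10⁶)² ≈ 5.39×10⁻¹⁶ J.

KE ≈ 5.39×10⁻¹⁶ J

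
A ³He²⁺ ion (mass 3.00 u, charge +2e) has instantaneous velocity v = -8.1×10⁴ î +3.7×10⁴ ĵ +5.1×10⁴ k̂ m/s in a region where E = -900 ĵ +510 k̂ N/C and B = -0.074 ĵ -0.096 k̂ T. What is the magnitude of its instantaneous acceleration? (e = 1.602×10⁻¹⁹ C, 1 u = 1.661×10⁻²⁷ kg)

v×B = (222, -7780, 5990) N/C.
E + v×B = (222, -8680, 6500) N/C.
F = q(E + v×B) = (3.204×10⁻¹⁹ C)·(222, -8680, 6500) = (7.11×10⁻¹⁷, -2.78×10⁻¹⁵, 2.08×10⁻¹⁵) N.
|a| = |F|/m = 3.475×10⁻¹⁵/4.983×10⁻²⁷ ≈ 6.97×10¹¹ m/s².

|a| ≈ 6.97×10¹¹ m/s²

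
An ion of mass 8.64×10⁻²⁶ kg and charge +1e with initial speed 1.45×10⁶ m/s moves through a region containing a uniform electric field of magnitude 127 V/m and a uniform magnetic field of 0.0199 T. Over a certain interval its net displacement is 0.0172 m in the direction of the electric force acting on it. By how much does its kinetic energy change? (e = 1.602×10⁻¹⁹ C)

ΔKE ≈ 3.50×10⁻¹⁹ J

The magnetic force is always ⟂ v and does no work; only the electric force changes KE.
ΔKE = F_E · d = |q|E d = (1.602×10⁻¹⁹)(127)(0.0172) ≈ 3.50×10⁻¹⁹ J.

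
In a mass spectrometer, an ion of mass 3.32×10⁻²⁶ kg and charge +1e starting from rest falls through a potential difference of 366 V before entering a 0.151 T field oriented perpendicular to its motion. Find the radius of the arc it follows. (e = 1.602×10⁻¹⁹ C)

r ≈ 0.0816 m

Acceleration: |q|V = ½mv² ⇒ v = √(2|q|V/m) = √(2·1.602×10⁻¹⁹·366/3.32×10⁻²⁶) ≈ 5.943×10⁴ m/s.
In the field: r = mv/(|q|B) = (3.32×10⁻²⁶)(5.943×10⁴)/((1.602×10⁻¹⁹)(0.151)) ≈ 0.0816 m.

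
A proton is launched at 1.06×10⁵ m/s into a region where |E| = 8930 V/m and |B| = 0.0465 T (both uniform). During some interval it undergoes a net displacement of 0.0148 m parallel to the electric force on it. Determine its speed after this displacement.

B does no work; ΔKE = |q|E d.
½mv_f² = ½mv₀² + |q|Ed = ½(1.673×10⁻²⁷)(1.06×10⁵)² + (1.602×10⁻¹⁹)(8930)(0.0148) ≈ 9.399×10⁻¹⁸ J + 2.117×10⁻¹⁷ J ≈ 3.057×10⁻¹⁷ J.
v_f = √(2·3.057×10⁻¹⁷/1.673×10⁻²⁷) ≈ 1.91×10⁵ m/s.

v_f ≈ 1.91×10⁵ m/s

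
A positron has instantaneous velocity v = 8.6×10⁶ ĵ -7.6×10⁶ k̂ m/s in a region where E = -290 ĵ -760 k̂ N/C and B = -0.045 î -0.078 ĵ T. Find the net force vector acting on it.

F ≈ (-9.50×10⁻¹⁴, 5.47×10⁻¹⁴, 6.19×10⁻¹⁴) N

v×B = (-5.93×10⁵, 3.42×10⁵, 3.87×10⁵) N/C.
E + v×B = (-5.93×10⁵, 3.42×10⁵, 3.86×10⁵) N/C.
F = q(E + v×B) = (1.602×10⁻¹⁹ C)·(-5.93×10⁵, 3.42×10⁵, 3.86×10⁵) = (-9.50×10⁻¹⁴, 5.47×10⁻¹⁴, 6.19×10⁻¹⁴) N.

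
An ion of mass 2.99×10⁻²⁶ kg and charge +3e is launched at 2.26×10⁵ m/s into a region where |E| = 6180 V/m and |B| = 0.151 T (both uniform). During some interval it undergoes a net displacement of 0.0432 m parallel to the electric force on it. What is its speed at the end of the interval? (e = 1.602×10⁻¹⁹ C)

B does no work; ΔKE = |q|E d.
½mv_f² = ½mv₀² + |q|Ed = ½(2.99×10⁻²⁶)(2.26×10⁵)² + (4.806×10⁻¹⁹)(6180)(0.0432) ≈ 7.636×10⁻¹⁶ J + 1.283×10⁻¹⁶ J ≈ 8.919×10⁻¹⁶ J.
v_f = √(2·8.919×10⁻¹⁶/2.99×10⁻²⁶) ≈ 2.44×10⁵ m/s.

v_f ≈ 2.44×10⁵ m/s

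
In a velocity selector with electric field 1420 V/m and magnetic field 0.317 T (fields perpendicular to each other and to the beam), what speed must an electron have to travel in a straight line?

Zero net Lorentz force requires |qE| = |q v×B|, i.e. E = vB.
v = E/B = 1420/0.317 = 4480 m/s.

v = 4480 m/s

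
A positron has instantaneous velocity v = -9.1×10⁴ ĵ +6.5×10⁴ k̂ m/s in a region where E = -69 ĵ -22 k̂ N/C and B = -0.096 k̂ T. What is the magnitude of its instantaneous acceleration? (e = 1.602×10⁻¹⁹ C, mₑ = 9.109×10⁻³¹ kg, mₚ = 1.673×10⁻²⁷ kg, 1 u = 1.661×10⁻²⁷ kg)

v×B = (8740, 0, 0) N/C.
E + v×B = (8740, -69.0, -22.0) N/C.
F = q(E + v×B) = (1.602×10⁻¹⁹ C)·(8740, -69.0, -22.0) = (1.40×10⁻¹⁵, -1.11×10⁻¹⁷, -3.52×10⁻¹⁸) N.
|a| = |F|/m = 1.400×10⁻¹⁵/9.109×10⁻³¹ ≈ 1.54×10¹⁵ m/s².

|a| ≈ 1.54×10¹⁵ m/s²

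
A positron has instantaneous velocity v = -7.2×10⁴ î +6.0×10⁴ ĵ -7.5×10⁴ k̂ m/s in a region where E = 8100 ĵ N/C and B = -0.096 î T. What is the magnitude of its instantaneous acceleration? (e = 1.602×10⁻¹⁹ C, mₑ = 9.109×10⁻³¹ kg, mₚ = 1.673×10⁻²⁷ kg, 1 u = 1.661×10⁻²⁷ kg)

v×B = (0, 7200, 5760) N/C.
E + v×B = (0, 1.53×10⁴, 5760) N/C.
F = q(E + v×B) = (1.602×10⁻¹⁹ C)·(0, 1.53×10⁴, 5760) = (0, 2.45×10⁻¹⁵, 9.23×10⁻¹⁶) N.
|a| = |F|/m = 2.619×10⁻¹⁵/9.109×10⁻³¹ ≈ 2.88×10¹⁵ m/s².

|a| ≈ 2.88×10¹⁵ m/s²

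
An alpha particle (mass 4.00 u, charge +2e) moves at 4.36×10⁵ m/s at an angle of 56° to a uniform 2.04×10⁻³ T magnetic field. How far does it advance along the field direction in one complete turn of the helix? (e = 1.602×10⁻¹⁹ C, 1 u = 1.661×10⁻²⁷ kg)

p ≈ 15.6 m

v∥ = v cosθ = 4.36×10⁵·cos56° ≈ 2.438×10⁵ m/s.
T = 2πm/(|q|B) = 2π(6.644×10⁻²⁷)/((3.204×10⁻¹⁹)(2.04×10⁻³)) ≈ 6.387×10⁻⁵ s.
pitch = v∥ T = (2.438×10⁵)(6.387×10⁻⁵) ≈ 15.6 m.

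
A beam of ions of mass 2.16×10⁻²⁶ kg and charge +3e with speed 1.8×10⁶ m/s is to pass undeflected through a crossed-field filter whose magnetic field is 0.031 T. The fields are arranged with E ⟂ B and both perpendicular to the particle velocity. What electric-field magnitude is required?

E = 5.6×10⁴ V/m

For straight-line motion qE = qvB, so E = vB.
E = 1.8×10⁶ × 0.031 = 5.6×10⁴ V/m.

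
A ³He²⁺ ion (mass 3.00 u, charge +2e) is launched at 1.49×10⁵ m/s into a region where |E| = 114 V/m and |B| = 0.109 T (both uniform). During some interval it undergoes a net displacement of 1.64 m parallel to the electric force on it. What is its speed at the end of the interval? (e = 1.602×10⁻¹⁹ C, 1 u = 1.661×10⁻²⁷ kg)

v_f ≈ 2.15×10⁵ m/s

B does no work; ΔKE = |q|E d.
½mv_f² = ½mv₀² + |q|Ed = ½(4.983×10⁻²⁷)(1.49×10⁵)² + (3.204×10⁻¹⁹)(114)(1.64) ≈ 5.531×10⁻¹⁷ J + 5.990×10⁻¹⁷ J ≈ 1.152×10⁻¹⁶ J.
v_f = √(2·1.152×10⁻¹⁶/4.983×10⁻²⁷) ≈ 2.15×10⁵ m/s.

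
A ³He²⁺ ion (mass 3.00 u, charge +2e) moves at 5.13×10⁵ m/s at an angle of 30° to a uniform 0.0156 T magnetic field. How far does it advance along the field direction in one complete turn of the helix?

p ≈ 2.78 m

v∥ = v cosθ = 5.13×10⁵·cos30° ≈ 4.443×10⁵ m/s.
T = 2πm/(|q|B) = 2π(4.983×10⁻²⁷)/((3.204×10⁻¹⁹)(0.0156)) ≈ 6.264×10⁻⁶ s.
pitch = v∥ T = (4.443×10⁵)(6.264×10⁻⁶) ≈ 2.78 m.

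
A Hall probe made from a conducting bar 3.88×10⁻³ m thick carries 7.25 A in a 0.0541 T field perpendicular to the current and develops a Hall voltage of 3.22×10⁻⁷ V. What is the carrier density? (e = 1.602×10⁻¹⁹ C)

n ≈ 1.96×10²⁷ m⁻³

From V_H = IB/(n e t), n = IB/(V_H e t).
n = (7.25)(0.0541)/((3.22×10⁻⁷)(1.602×10⁻¹⁹)(3.88×10⁻³)) ≈ 1.96×10²⁷ m⁻³.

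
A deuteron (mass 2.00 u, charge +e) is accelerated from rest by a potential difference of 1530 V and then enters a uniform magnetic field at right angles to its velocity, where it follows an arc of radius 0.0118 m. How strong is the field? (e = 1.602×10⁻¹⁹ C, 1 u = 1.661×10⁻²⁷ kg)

v = √(2|q|V/m) = √(2·1.602×10⁻¹⁹·1530/3.322×10⁻²⁷) ≈ 3.841×10⁵ m/s.
B = mv/(|q|r) = (3.322×10⁻²⁷)(3.841×10⁵)/((1.602×10⁻¹⁹)(0.0118)) ≈ 0.675 T.

B ≈ 0.675 T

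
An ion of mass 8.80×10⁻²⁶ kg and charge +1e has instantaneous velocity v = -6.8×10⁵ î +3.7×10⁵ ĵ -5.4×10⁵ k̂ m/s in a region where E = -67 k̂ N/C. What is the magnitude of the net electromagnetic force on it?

Only an electric field acts, so F = qE = (1.602×10⁻¹⁹ C)·(0, 0, -67.0) = (0, 0, -1.07×10⁻¹⁷) N.
|F| = 1.07×10⁻¹⁷ N.

|F| ≈ 1.07×10⁻¹⁷ N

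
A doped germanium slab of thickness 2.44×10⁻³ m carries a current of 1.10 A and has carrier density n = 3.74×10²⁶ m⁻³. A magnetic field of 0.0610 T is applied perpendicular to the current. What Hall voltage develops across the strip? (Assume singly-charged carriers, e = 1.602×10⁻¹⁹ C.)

V_H = IB/(n e t).
V_H = (1.10)(0.0610)/((3.74×10²⁶)(1.602×10⁻¹⁹)(2.44×10⁻³)) ≈ 4.59×10⁻⁷ V.

V_H ≈ 4.59×10⁻⁷ V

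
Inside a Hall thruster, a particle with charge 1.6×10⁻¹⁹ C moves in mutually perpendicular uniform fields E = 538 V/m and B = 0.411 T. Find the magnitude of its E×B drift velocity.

The steady drift has the magnetic force balancing the electric force, so v_d = E/B.
v_d = 538/0.411 = 1310 m/s.

v_d ≈ 1310 m/s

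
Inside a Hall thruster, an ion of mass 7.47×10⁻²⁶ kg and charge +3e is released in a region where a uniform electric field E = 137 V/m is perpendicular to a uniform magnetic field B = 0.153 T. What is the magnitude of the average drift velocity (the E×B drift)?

The steady drift has the magnetic force balancing the electric force, so v_d = E/B.
v_d = 137/0.153 = 895 m/s.

v_d ≈ 895 m/s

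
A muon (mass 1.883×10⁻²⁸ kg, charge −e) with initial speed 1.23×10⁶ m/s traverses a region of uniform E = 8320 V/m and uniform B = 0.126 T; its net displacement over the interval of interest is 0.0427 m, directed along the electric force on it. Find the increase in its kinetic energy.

The magnetic force is always ⟂ v and does no work; only the electric force changes KE.
ΔKE = F_E · d = |q|E d = (1.602×10⁻¹⁹)(8320)(0.0427) ≈ 5.69×10⁻¹⁷ J.

ΔKE ≈ 5.69×10⁻¹⁷ J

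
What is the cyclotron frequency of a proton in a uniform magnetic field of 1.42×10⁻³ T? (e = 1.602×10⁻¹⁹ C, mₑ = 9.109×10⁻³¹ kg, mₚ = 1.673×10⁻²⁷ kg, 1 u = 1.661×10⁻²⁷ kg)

f = |q|B/(2πm).
f = (1.602×10⁻¹⁹)(1.42×10⁻³)/(2π·1.673×10⁻²⁷) ≈ 2.16×10⁴ Hz.

f ≈ 2.16×10⁴ Hz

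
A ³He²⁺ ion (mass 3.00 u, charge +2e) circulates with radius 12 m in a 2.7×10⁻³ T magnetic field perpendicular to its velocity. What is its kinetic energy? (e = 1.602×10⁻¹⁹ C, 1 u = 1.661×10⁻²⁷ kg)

KE ≈ 6.7×10⁴ eV

v = |q|Br/m, then KE = ½mv² = (qBr)²/(2m).
v = (3.204×10⁻¹⁹)(2.7×10⁻³)(12)/4.983×10⁻²⁷ ≈ 2.083×10⁶ m/s.
KE = ½(4.983×10⁻²⁷)(2.083×10⁶)² ≈ 1.1×10⁻¹⁴ J = 6.7×10⁴ eV.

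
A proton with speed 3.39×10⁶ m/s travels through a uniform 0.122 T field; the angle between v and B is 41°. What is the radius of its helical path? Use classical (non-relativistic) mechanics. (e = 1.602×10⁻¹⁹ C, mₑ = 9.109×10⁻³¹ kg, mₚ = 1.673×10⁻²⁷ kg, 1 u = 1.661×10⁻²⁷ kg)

r ≈ 0.190 m

v⊥ = v sinθ = 3.39×10⁶·sin41° ≈ 2.224×10⁶ m/s.
r = m v⊥/(|q|B) = (1.673×10⁻²⁷)(2.224×10⁶)/((1.602×10⁻¹⁹)(0.122)) ≈ 0.190 m.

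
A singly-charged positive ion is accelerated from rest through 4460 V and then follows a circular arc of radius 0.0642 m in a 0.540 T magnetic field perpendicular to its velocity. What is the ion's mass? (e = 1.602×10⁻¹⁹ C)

m ≈ 2.16×10⁻²⁶ kg

Combine |q|V = ½mv² and r = mv/(|q|B): eliminate v to get m = qB²r²/(2V).
m = (1.602×10⁻¹⁹)(0.540)²(0.0642)²/(2·4460) ≈ 2.16×10⁻²⁶ kg.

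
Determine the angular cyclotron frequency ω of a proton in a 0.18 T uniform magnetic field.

ω ≈ 1.7×10⁷ rad/s

ω = |q|B/m.
ω = (1.602×10⁻¹⁹)(0.18)/1.673×10⁻²⁷ ≈ 1.7×10⁷ rad/s.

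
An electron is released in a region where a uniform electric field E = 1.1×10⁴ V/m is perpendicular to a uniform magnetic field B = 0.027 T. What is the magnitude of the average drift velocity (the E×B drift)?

v_d ≈ 4.1×10⁵ m/s

The E×B drift speed is v_d = E/B.
v_d = 1.1×10⁴/0.027 = 4.1×10⁵ m/s.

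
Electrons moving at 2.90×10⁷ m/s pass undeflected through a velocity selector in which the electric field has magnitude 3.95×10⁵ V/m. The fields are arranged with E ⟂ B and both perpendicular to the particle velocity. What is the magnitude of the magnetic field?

Balance of forces in the selector: qE = qvB ⇒ B = E/v.
B = 3.95×10⁵/2.90×10⁷ = 0.0136 T.

B = 0.0136 T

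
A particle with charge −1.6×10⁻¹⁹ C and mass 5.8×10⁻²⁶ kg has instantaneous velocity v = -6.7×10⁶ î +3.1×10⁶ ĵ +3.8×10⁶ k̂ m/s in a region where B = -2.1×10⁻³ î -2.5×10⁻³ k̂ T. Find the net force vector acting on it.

F ≈ (1.24×10⁻¹⁵, 3.96×10⁻¹⁵, -1.04×10⁻¹⁵) N

v×B = (-7750, -2.47×10⁴, 6510) N/C.
F = q v×B = (−1.6×10⁻¹⁹ C)·(-7750, -2.47×10⁴, 6510) = (1.24×10⁻¹⁵, 3.96×10⁻¹⁵, -1.04×10⁻¹⁵) N.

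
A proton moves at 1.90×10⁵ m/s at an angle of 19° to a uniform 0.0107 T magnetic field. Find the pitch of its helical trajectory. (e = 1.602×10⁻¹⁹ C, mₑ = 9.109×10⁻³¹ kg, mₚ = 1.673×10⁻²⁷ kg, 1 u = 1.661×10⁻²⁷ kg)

p ≈ 1.10 m

v∥ = v cosθ = 1.90×10⁵·cos19° ≈ 1.796×10⁵ m/s.
T = 2πm/(|q|B) = 2π(1.673×10⁻²⁷)/((1.602×10⁻¹⁹)(0.0107)) ≈ 6.132×10⁻⁶ s.
pitch = v∥ T = (1.796×10⁵)(6.132×10⁻⁶) ≈ 1.10 m.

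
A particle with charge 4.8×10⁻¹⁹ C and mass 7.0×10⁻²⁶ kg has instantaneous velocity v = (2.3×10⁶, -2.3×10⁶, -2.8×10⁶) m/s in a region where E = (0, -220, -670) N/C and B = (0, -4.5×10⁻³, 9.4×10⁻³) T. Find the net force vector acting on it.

F ≈ (-1.64×10⁻¹⁴, -1.05×10⁻¹⁴, -5.29×10⁻¹⁵) N

v×B = (-3.42×10⁴, -2.16×10⁴, -1.04×10⁴) N/C.
E + v×B = (-3.42×10⁴, -2.18×10⁴, -1.10×10⁴) N/C.
F = q(E + v×B) = (4.8×10⁻¹⁹ C)·(-3.42×10⁴, -2.18×10⁴, -1.10×10⁴) = (-1.64×10⁻¹⁴, -1.05×10⁻¹⁴, -5.29×10⁻¹⁵) N.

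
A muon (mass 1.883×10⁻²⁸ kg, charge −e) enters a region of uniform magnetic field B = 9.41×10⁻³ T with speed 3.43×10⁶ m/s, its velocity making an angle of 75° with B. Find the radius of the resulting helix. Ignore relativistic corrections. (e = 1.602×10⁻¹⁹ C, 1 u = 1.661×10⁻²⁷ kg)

v⊥ = v sinθ = 3.43×10⁶·sin75° ≈ 3.313×10⁶ m/s.
r = m v⊥/(|q|B) = (1.883×10⁻²⁸)(3.313×10⁶)/((1.602×10⁻¹⁹)(9.41×10⁻³)) ≈ 0.414 m.

r ≈ 0.414 m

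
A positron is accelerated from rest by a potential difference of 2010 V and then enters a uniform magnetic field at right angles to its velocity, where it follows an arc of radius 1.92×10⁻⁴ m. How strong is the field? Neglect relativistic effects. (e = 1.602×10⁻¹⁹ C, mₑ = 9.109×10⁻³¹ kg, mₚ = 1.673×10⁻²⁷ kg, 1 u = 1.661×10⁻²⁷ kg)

B ≈ 0.787 T

v = √(2|q|V/m) = √(2·1.602×10⁻¹⁹·2010/9.109×10⁻³¹) ≈ 2.659×10⁷ m/s.
B = mv/(|q|r) = (9.109×10⁻³¹)(2.659×10⁷)/((1.602×10⁻¹⁹)(1.92×10⁻⁴)) ≈ 0.787 T.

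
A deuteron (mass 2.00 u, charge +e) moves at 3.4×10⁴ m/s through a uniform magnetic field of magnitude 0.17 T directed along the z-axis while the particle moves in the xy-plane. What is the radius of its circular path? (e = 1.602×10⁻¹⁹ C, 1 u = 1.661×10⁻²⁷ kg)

The magnetic force provides the centripetal force: |q|vB = mv²/r.
r = mv/(|q|B) = (3.322×10⁻²⁷)(3.4×10⁴)/((1.602×10⁻¹⁹)(0.17)) ≈ 4.1×10⁻³ m.

r ≈ 4.1×10⁻³ m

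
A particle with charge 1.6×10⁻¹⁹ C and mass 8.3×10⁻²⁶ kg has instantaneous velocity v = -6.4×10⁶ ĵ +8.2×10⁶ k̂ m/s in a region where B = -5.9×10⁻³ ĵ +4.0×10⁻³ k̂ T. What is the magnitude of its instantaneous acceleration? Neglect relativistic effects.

|a| ≈ 4.39×10¹⁰ m/s²

v×B = (2.28×10⁴, 0, 0) N/C.
F = q v×B = (1.6×10⁻¹⁹ C)·(2.28×10⁴, 0, 0) = (3.64×10⁻¹⁵, 0, 0) N.
|a| = |F|/m = 3.645×10⁻¹⁵/8.3×10⁻²⁶ ≈ 4.39×10¹⁰ m/s².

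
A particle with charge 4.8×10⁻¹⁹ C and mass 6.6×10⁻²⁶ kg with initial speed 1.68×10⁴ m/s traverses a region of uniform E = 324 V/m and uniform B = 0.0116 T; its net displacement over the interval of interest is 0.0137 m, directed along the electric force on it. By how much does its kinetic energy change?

ΔKE ≈ 2.13×10⁻¹⁸ J

The magnetic force is always ⟂ v and does no work; only the electric force changes KE.
ΔKE = F_E · d = |q|E d = (4.8×10⁻¹⁹)(324)(0.0137) ≈ 2.13×10⁻¹⁸ J.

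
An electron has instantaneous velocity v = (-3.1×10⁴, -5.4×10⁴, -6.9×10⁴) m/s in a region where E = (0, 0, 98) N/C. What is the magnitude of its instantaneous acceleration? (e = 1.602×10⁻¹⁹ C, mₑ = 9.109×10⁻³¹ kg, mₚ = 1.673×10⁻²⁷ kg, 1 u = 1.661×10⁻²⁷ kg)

|a| ≈ 1.72×10¹³ m/s²

Only an electric field acts, so F = qE = (−1.602×10⁻¹⁹ C)·(0, 0, 98.0) = (0, 0, -1.57×10⁻¹⁷) N.
|a| = |F|/m = 1.570×10⁻¹⁷/9.109×10⁻³¹ ≈ 1.72×10¹³ m/s².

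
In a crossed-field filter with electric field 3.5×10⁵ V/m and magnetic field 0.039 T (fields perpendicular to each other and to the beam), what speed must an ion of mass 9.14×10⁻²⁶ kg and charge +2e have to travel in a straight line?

v = 9.0×10⁶ m/s

Straight-line motion ⇒ electric and magnetic forces cancel, so E = vB.
v = E/B = 3.5×10⁵/0.039 = 9.0×10⁶ m/s.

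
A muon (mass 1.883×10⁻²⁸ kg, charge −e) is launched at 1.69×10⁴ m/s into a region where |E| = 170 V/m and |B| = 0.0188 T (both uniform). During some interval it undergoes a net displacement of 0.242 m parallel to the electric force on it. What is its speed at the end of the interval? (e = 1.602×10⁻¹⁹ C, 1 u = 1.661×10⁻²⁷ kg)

v_f ≈ 2.65×10⁵ m/s

B does no work; ΔKE = |q|E d.
½mv_f² = ½mv₀² + |q|Ed = ½(1.883×10⁻²⁸)(1.69×10⁴)² + (1.602×10⁻¹⁹)(170)(0.242) ≈ 2.689×10⁻²⁰ J + 6.591×10⁻¹⁸ J ≈ 6.618×10⁻¹⁸ J.
v_f = √(2·6.618×10⁻¹⁸/1.883×10⁻²⁸) ≈ 2.65×10⁵ m/s.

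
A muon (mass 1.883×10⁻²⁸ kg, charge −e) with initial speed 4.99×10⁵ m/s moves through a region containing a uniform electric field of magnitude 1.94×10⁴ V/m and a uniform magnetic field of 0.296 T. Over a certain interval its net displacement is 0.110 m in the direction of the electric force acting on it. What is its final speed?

v_f ≈ 1.97×10⁶ m/s

B does no work; ΔKE = |q|E d.
½mv_f² = ½mv₀² + |q|Ed = ½(1.883×10⁻²⁸)(4.99×10⁵)² + (1.602×10⁻¹⁹)(1.94×10⁴)(0.110) ≈ 2.344×10⁻¹⁷ J + 3.419×10⁻¹⁶ J ≈ 3.653×10⁻¹⁶ J.
v_f = √(2·3.653×10⁻¹⁶/1.883×10⁻²⁸) ≈ 1.97×10⁶ m/s.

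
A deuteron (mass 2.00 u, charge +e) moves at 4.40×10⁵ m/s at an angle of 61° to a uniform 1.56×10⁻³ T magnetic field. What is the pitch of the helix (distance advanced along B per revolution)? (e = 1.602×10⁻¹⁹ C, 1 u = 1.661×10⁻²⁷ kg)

v∥ = v cosθ = 4.40×10⁵·cos61° ≈ 2.133×10⁵ m/s.
T = 2πm/(|q|B) = 2π(3.322×10⁻²⁷)/((1.602×10⁻¹⁹)(1.56×10⁻³)) ≈ 8.352×10⁻⁵ s.
pitch = v∥ T = (2.133×10⁵)(8.352×10⁻⁵) ≈ 17.8 m.

p ≈ 17.8 m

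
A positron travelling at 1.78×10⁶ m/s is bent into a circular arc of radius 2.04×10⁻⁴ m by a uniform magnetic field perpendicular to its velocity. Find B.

B ≈ 0.0496 T

From |q|vB = mv²/r, B = mv/(|q|r).
B = (9.109×10⁻³¹)(1.78×10⁶)/((1.602×10⁻¹⁹)(2.04×10⁻⁴)) ≈ 0.0496 T.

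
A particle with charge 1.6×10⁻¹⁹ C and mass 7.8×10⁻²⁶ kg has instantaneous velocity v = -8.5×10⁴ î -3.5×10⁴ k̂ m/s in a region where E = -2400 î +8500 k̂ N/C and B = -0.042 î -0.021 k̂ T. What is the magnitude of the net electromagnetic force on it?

|F| ≈ 1.41×10⁻¹⁵ N

v×B = (0, -315, 0) N/C.
E + v×B = (-2400, -315, 8500) N/C.
F = q(E + v×B) = (1.6×10⁻¹⁹ C)·(-2400, -315, 8500) = (-3.84×10⁻¹⁶, -5.04×10⁻¹⁷, 1.36×10⁻¹⁵) N.
|F| = 1.41×10⁻¹⁵ N.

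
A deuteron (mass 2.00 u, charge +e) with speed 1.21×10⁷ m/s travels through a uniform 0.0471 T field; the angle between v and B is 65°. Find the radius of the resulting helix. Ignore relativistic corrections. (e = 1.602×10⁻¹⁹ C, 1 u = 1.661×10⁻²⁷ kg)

v⊥ = v sinθ = 1.21×10⁷·sin65° ≈ 1.097×10⁷ m/s.
r = m v⊥/(|q|B) = (3.322×10⁻²⁷)(1.097×10⁷)/((1.602×10⁻¹⁹)(0.0471)) ≈ 4.83 m.

r ≈ 4.83 m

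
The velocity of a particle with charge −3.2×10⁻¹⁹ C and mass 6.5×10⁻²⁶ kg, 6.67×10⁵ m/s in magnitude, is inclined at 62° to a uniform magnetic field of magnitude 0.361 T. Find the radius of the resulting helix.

r ≈ 0.331 m

v⊥ = v sinθ = 6.67×10⁵·sin62° ≈ 5.889×10⁵ m/s.
r = m v⊥/(|q|B) = (6.5×10⁻²⁶)(5.889×10⁵)/((3.2×10⁻¹⁹)(0.361)) ≈ 0.331 m.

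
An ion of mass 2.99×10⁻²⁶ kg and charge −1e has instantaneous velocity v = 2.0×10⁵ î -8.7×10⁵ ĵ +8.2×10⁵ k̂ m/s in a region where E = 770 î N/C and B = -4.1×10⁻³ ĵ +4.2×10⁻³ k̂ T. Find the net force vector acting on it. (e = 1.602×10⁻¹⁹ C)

F ≈ (-7.66×10⁻¹⁷, 1.35×10⁻¹⁶, 1.31×10⁻¹⁶) N

v×B = (-292, -840, -820) N/C.
E + v×B = (478, -840, -820) N/C.
F = q(E + v×B) = (−1.602×10⁻¹⁹ C)·(478, -840, -820) = (-7.66×10⁻¹⁷, 1.35×10⁻¹⁶, 1.31×10⁻¹⁶) N.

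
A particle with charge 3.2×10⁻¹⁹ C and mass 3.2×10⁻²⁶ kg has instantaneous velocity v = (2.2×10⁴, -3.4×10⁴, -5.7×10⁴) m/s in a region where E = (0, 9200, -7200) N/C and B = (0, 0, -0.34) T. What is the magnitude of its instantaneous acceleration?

v×B = (1.16×10⁴, 7480, 0) N/C.
E + v×B = (1.16×10⁴, 1.67×10⁴, -7200) N/C.
F = q(E + v×B) = (3.2×10⁻¹⁹ C)·(1.16×10⁴, 1.67×10⁴, -7200) = (3.70×10⁻¹⁵, 5.34×10⁻¹⁵, -2.30×10⁻¹⁵) N.
|a| = |F|/m = 6.891×10⁻¹⁵/3.2×10⁻²⁶ ≈ 2.15×10¹¹ m/s².

|a| ≈ 2.15×10¹¹ m/s²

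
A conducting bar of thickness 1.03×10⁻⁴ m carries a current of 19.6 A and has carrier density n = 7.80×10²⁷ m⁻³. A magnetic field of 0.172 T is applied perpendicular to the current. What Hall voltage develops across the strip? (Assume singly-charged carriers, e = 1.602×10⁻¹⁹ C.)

V_H ≈ 2.62×10⁻⁵ V

V_H = IB/(n e t).
V_H = (19.6)(0.172)/((7.80×10²⁷)(1.602×10⁻¹⁹)(1.03×10⁻⁴)) ≈ 2.62×10⁻⁵ V.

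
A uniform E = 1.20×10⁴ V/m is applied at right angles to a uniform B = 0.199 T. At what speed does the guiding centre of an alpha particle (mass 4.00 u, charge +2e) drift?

The steady drift has the magnetic force balancing the electric force, so v_d = E/B.
v_d = 1.20×10⁴/0.199 = 6.03×10⁴ m/s.

v_d ≈ 6.03×10⁴ m/s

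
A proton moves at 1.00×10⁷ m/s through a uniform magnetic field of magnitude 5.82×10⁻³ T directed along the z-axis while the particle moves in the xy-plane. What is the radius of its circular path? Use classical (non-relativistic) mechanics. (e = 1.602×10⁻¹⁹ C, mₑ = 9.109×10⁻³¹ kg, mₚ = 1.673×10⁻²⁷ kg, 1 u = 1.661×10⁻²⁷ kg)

The magnetic force provides the centripetal force: |q|vB = mv²/r.
r = mv/(|q|B) = (1.673×10⁻²⁷)(1.00×10⁷)/((1.602×10⁻¹⁹)(5.82×10⁻³)) ≈ 17.9 m.

r ≈ 17.9 m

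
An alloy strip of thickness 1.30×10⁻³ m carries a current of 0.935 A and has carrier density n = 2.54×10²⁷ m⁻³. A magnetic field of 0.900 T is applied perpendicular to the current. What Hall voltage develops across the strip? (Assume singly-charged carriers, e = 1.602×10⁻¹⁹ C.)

V_H = IB/(n e t).
V_H = (0.935)(0.900)/((2.54×10²⁷)(1.602×10⁻¹⁹)(1.30×10⁻³)) ≈ 1.59×10⁻⁶ V.

V_H ≈ 1.59×10⁻⁶ V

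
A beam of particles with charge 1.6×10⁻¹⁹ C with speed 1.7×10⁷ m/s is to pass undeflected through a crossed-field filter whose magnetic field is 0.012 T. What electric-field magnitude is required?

E = 2.0×10⁵ V/m

For straight-line motion qE = qvB, so E = vB.
E = 1.7×10⁷ × 0.012 = 2.0×10⁵ V/m.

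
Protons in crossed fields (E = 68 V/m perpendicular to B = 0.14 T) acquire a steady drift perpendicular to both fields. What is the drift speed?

v_d ≈ 490 m/s

The steady drift has the magnetic force balancing the electric force, so v_d = E/B.
v_d = 68/0.14 = 490 m/s.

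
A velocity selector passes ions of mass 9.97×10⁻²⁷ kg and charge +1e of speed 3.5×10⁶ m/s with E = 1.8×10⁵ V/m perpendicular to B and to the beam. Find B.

B = 0.051 T

Balance of forces in the selector: qE = qvB ⇒ B = E/v.
B = 1.8×10⁵/3.5×10⁶ = 0.051 T.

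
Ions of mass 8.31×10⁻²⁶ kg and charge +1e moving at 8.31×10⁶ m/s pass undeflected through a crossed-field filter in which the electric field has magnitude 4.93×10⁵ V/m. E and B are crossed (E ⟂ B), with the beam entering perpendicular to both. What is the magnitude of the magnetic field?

Balance of forces in the selector: qE = qvB ⇒ B = E/v.
B = 4.93×10⁵/8.31×10⁶ = 0.0593 T.

B = 0.0593 T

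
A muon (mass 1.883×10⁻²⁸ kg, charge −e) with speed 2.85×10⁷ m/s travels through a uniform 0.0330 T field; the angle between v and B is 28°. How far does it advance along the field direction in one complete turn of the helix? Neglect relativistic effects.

p ≈ 5.63 m

v∥ = v cosθ = 2.85×10⁷·cos28° ≈ 2.516×10⁷ m/s.
T = 2πm/(|q|B) = 2π(1.883×10⁻²⁸)/((1.602×10⁻¹⁹)(0.0330)) ≈ 2.238×10⁻⁷ s.
pitch = v∥ T = (2.516×10⁷)(2.238×10⁻⁷) ≈ 5.63 m.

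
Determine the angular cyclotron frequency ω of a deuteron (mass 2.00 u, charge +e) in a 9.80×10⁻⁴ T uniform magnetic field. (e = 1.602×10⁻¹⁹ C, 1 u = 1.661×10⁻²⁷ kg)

ω = |q|B/m.
ω = (1.602×10⁻¹⁹)(9.80×10⁻⁴)/3.322×10⁻²⁷ ≈ 4.73×10⁴ rad/s.

ω ≈ 4.73×10⁴ rad/s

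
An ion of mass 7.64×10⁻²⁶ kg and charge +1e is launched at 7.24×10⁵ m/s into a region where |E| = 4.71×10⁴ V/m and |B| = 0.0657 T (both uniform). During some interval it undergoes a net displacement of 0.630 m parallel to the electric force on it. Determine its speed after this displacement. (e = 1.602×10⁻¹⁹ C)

B does no work; ΔKE = |q|E d.
½mv_f² = ½mv₀² + |q|Ed = ½(7.64×10⁻²⁶)(7.24×10⁵)² + (1.602×10⁻¹⁹)(4.71×10⁴)(0.630) ≈ 2.002×10⁻¹⁴ J + 4.754×10⁻¹⁵ J ≈ 2.478×10⁻¹⁴ J.
v_f = √(2·2.478×10⁻¹⁴/7.64×10⁻²⁶) ≈ 8.05×10⁵ m/s.

v_f ≈ 8.05×10⁵ m/s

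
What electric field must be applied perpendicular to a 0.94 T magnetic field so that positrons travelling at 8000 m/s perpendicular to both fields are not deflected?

E = 7500 V/m

For straight-line motion qE = qvB, so E = vB.
E = 8000 × 0.94 = 7500 V/m.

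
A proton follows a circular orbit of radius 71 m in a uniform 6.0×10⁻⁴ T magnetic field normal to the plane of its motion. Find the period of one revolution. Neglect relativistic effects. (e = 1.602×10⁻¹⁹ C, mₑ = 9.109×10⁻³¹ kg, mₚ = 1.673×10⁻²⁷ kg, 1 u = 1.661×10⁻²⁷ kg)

The cyclotron period depends only on m, q, B: T = 2πm/(|q|B).
T = 2π(1.673×10⁻²⁷)/((1.602×10⁻¹⁹)(6.0×10⁻⁴)) ≈ 1.1×10⁻⁴ s.

T ≈ 1.1×10⁻⁴ s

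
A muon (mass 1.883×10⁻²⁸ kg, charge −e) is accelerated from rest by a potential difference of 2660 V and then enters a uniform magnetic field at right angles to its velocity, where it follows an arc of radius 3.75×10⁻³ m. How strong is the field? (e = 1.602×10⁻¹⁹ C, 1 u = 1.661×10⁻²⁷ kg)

B ≈ 0.667 T

v = √(2|q|V/m) = √(2·1.602×10⁻¹⁹·2660/1.883×10⁻²⁸) ≈ 2.127×10⁶ m/s.
B = mv/(|q|r) = (1.883×10⁻²⁸)(2.127×10⁶)/((1.602×10⁻¹⁹)(3.75×10⁻³)) ≈ 0.667 T.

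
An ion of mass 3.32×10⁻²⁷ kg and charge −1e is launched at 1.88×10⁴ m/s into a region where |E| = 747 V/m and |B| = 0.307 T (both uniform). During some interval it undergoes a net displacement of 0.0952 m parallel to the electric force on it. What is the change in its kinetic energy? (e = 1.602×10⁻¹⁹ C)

The magnetic force is always ⟂ v and does no work; only the electric force changes KE.
ΔKE = F_E · d = |q|E d = (1.602×10⁻¹⁹)(747)(0.0952) ≈ 1.14×10⁻¹⁷ J.

ΔKE ≈ 1.14×10⁻¹⁷ J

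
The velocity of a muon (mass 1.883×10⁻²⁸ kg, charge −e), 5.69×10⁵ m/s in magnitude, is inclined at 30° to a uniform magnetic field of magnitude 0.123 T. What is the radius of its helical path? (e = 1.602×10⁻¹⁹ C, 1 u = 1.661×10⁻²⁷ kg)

r ≈ 2.72×10⁻³ m

v⊥ = v sinθ = 5.69×10⁵·sin30° ≈ 2.845×10⁵ m/s.
r = m v⊥/(|q|B) = (1.883×10⁻²⁸)(2.845×10⁵)/((1.602×10⁻¹⁹)(0.123)) ≈ 2.72×10⁻³ m.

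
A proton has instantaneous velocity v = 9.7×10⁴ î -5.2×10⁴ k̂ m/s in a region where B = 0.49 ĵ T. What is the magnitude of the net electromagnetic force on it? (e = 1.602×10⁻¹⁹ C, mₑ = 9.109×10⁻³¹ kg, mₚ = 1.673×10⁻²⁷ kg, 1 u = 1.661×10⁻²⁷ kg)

|F| ≈ 8.64×10⁻¹⁵ N

v×B = (2.55×10⁴, 0, 4.75×10⁴) N/C.
F = q v×B = (1.602×10⁻¹⁹ C)·(2.55×10⁴, 0, 4.75×10⁴) = (4.08×10⁻¹⁵, 0, 7.61×10⁻¹⁵) N.
|F| = 8.64×10⁻¹⁵ N.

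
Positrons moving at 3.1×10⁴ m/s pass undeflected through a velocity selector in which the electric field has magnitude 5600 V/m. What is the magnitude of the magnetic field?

Balance of forces in the selector: qE = qvB ⇒ B = E/v.
B = 5600/3.1×10⁴ = 0.18 T.

B = 0.18 T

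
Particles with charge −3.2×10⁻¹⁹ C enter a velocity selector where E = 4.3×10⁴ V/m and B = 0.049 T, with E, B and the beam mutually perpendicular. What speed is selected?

v = 8.8×10⁵ m/s

Straight-line motion ⇒ electric and magnetic forces cancel, so E = vB.
v = E/B = 4.3×10⁴/0.049 = 8.8×10⁵ m/s.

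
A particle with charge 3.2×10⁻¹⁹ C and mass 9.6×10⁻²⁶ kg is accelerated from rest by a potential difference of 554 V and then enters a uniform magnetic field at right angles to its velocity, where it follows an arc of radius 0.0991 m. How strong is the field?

B ≈ 0.184 T

v = √(2|q|V/m) = √(2·3.2×10⁻¹⁹·554/9.6×10⁻²⁶) ≈ 6.077×10⁴ m/s.
B = mv/(|q|r) = (9.6×10⁻²⁶)(6.077×10⁴)/((3.2×10⁻¹⁹)(0.0991)) ≈ 0.184 T.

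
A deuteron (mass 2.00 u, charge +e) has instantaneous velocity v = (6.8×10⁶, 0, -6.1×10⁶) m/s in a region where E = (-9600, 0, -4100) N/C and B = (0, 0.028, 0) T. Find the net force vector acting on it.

v×B = (1.71×10⁵, 0, 1.90×10⁵) N/C.
E + v×B = (1.61×10⁵, 0, 1.86×10⁵) N/C.
F = q(E + v×B) = (1.602×10⁻¹⁹ C)·(1.61×10⁵, 0, 1.86×10⁵) = (2.58×10⁻¹⁴, 0, 2.98×10⁻¹⁴) N.

F ≈ (2.58×10⁻¹⁴, 0, 2.98×10⁻¹⁴) N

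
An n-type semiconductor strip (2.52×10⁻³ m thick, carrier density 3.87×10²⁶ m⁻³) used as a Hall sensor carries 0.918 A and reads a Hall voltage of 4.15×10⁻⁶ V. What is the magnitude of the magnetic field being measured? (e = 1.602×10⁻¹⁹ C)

From V_H = IB/(n e t), B = V_H n e t / I.
B = (4.15×10⁻⁶)(3.87×10²⁶)(1.602×10⁻¹⁹)(2.52×10⁻³)/0.918 ≈ 0.706 T.

B ≈ 0.706 T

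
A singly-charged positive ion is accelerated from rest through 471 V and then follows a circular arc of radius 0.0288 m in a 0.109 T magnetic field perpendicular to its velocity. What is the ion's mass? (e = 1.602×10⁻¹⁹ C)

m ≈ 1.68×10⁻²⁷ kg

Combine |q|V = ½mv² and r = mv/(|q|B): eliminate v to get m = qB²r²/(2V).
m = (1.602×10⁻¹⁹)(0.109)²(0.0288)²/(2·471) ≈ 1.68×10⁻²⁷ kg.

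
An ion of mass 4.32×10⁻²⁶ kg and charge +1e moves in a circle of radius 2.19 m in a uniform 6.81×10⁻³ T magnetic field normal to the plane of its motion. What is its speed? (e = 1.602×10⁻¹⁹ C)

From |q|vB = mv²/r, v = |q|Br/m.
v = (1.602×10⁻¹⁹)(6.81×10⁻³)(2.19)/4.32×10⁻²⁶ ≈ 5.53×10⁴ m/s.

v ≈ 5.53×10⁴ m/s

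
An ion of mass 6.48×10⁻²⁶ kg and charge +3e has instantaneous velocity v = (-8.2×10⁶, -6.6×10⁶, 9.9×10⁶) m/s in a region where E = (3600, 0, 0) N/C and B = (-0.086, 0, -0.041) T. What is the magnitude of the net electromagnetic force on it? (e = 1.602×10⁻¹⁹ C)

|F| ≈ 6.46×10⁻¹³ N

v×B = (2.71×10⁵, -1.19×10⁶, -5.68×10⁵) N/C.
E + v×B = (2.74×10⁵, -1.19×10⁶, -5.68×10⁵) N/C.
F = q(E + v×B) = (4.806×10⁻¹⁹ C)·(2.74×10⁵, -1.19×10⁶, -5.68×10⁵) = (1.32×10⁻¹³, -5.71×10⁻¹³, -2.73×10⁻¹³) N.
|F| = 6.46×10⁻¹³ N.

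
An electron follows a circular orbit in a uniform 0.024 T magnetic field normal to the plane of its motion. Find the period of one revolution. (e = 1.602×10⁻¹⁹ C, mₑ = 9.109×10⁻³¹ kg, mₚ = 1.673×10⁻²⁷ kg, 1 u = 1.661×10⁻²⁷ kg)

T ≈ 1.5×10⁻⁹ s

The cyclotron period depends only on m, q, B: T = 2πm/(|q|B).
T = 2π(9.109×10⁻³¹)/((1.602×10⁻¹⁹)(0.024)) ≈ 1.5×10⁻⁹ s.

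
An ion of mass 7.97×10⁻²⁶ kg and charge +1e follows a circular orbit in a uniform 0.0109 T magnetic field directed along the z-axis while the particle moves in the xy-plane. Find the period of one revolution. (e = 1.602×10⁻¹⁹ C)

T ≈ 2.87×10⁻⁴ s

The cyclotron period depends only on m, q, B: T = 2πm/(|q|B).
T = 2π(7.97×10⁻²⁶)/((1.602×10⁻¹⁹)(0.0109)) ≈ 2.87×10⁻⁴ s.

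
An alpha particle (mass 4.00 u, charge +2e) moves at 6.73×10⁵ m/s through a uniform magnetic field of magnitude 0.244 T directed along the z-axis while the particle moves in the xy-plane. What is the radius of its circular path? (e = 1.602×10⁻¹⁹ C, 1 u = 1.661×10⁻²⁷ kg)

The magnetic force provides the centripetal force: |q|vB = mv²/r.
r = mv/(|q|B) = (6.644×10⁻²⁷)(6.73×10⁵)/((3.204×10⁻¹⁹)(0.244)) ≈ 0.0572 m.

r ≈ 0.0572 m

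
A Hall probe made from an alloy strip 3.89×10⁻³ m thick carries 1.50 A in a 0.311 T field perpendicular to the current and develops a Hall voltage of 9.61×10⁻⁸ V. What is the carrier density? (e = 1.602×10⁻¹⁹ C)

n ≈ 7.79×10²⁷ m⁻³

From V_H = IB/(n e t), n = IB/(V_H e t).
n = (1.50)(0.311)/((9.61×10⁻⁸)(1.602×10⁻¹⁹)(3.89×10⁻³)) ≈ 7.79×10²⁷ m⁻³.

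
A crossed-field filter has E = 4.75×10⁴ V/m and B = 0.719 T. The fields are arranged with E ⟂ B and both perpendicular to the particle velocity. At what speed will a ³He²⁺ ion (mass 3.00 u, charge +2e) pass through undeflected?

v = 6.61×10⁴ m/s

For undeflected motion the electric and magnetic forces balance: qE = qvB.
v = E/B = 4.75×10⁴/0.719 = 6.61×10⁴ m/s.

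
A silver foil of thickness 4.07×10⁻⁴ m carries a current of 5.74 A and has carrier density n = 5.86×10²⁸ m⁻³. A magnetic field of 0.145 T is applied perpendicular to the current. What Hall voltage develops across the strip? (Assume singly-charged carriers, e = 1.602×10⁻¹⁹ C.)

V_H ≈ 2.18×10⁻⁷ V

V_H = IB/(n e t).
V_H = (5.74)(0.145)/((5.86×10²⁸)(1.602×10⁻¹⁹)(4.07×10⁻⁴)) ≈ 2.18×10⁻⁷ V.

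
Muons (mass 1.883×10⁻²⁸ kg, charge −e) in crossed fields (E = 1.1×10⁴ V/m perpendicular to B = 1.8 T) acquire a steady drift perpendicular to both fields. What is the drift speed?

The E×B drift speed is v_d = E/B.
v_d = 1.1×10⁴/1.8 = 6100 m/s.

v_d ≈ 6100 m/s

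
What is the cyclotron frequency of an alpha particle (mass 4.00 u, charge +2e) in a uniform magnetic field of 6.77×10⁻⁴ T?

f ≈ 5200 Hz

f = |q|B/(2πm).
f = (3.204×10⁻¹⁹)(6.77×10⁻⁴)/(2π·6.644×10⁻²⁷) ≈ 5200 Hz.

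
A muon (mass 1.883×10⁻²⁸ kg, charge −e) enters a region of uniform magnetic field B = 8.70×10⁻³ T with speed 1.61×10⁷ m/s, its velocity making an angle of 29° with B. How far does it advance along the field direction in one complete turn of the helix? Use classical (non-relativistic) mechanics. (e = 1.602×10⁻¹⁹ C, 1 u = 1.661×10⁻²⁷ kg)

v∥ = v cosθ = 1.61×10⁷·cos29° ≈ 1.408×10⁷ m/s.
T = 2πm/(|q|B) = 2π(1.883×10⁻²⁸)/((1.602×10⁻¹⁹)(8.70×10⁻³)) ≈ 8.489×10⁻⁷ s.
pitch = v∥ T = (1.408×10⁷)(8.489×10⁻⁷) ≈ 12.0 m.

p ≈ 12.0 m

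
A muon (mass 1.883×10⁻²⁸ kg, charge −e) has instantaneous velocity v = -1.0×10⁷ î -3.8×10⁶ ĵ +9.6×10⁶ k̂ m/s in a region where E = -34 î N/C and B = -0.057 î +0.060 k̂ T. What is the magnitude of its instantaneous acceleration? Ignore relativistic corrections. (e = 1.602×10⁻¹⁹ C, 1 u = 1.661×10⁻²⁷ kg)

v×B = (-2.28×10⁵, 5.28×10⁴, -2.17×10⁵) N/C.
E + v×B = (-2.28×10⁵, 5.28×10⁴, -2.17×10⁵) N/C.
F = q(E + v×B) = (−1.602×10⁻¹⁹ C)·(-2.28×10⁵, 5.28×10⁴, -2.17×10⁵) = (3.65×10⁻¹⁴, -8.46×10⁻¹⁵, 3.47×10⁻¹⁴) N.
|a| = |F|/m = 5.109×10⁻¹⁴/1.883×10⁻²⁸ ≈ 2.71×10¹⁴ m/s².

|a| ≈ 2.71×10¹⁴ m/s²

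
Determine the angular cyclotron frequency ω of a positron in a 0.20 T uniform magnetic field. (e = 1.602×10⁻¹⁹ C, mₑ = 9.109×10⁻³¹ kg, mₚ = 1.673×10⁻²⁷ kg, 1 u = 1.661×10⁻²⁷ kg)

ω ≈ 3.5×10¹⁰ rad/s

ω = |q|B/m.
ω = (1.602×10⁻¹⁹)(0.20)/9.109×10⁻³¹ ≈ 3.5×10¹⁰ rad/s.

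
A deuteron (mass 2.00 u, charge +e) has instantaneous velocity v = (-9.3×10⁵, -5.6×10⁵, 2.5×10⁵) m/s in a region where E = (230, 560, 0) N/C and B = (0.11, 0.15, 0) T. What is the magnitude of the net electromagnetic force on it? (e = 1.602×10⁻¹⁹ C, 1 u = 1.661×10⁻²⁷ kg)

v×B = (-3.75×10⁴, 2.75×10⁴, -7.79×10⁴) N/C.
E + v×B = (-3.73×10⁴, 2.81×10⁴, -7.79×10⁴) N/C.
F = q(E + v×B) = (1.602×10⁻¹⁹ C)·(-3.73×10⁴, 2.81×10⁴, -7.79×10⁴) = (-5.97×10⁻¹⁵, 4.50×10⁻¹⁵, -1.25×10⁻¹⁴) N.
|F| = 1.45×10⁻¹⁴ N.

|F| ≈ 1.45×10⁻¹⁴ N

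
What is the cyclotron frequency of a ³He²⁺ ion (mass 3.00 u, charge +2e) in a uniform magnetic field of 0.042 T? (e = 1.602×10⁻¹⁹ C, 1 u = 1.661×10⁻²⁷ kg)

f = |q|B/(2πm).
f = (3.204×10⁻¹⁹)(0.042)/(2π·4.983×10⁻²⁷) ≈ 4.3×10⁵ Hz.

f ≈ 4.3×10⁵ Hz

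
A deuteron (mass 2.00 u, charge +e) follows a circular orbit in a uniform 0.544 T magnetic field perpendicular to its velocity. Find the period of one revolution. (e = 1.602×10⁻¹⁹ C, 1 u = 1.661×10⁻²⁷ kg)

The cyclotron period depends only on m, q, B: T = 2πm/(|q|B).
T = 2π(3.322×10⁻²⁷)/((1.602×10⁻¹⁹)(0.544)) ≈ 2.40×10⁻⁷ s.

T ≈ 2.40×10⁻⁷ s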